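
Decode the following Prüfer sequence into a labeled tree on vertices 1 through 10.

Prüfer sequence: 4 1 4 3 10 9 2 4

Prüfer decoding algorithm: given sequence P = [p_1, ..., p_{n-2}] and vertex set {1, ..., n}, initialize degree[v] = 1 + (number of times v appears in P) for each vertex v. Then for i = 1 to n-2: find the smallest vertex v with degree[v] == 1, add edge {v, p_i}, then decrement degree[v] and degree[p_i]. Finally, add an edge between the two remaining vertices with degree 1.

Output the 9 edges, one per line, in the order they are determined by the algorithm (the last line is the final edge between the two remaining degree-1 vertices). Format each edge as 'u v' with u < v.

Answer: 4 5
1 6
1 4
3 7
3 10
8 9
2 9
2 4
4 10

Derivation:
Initial degrees: {1:2, 2:2, 3:2, 4:4, 5:1, 6:1, 7:1, 8:1, 9:2, 10:2}
Step 1: smallest deg-1 vertex = 5, p_1 = 4. Add edge {4,5}. Now deg[5]=0, deg[4]=3.
Step 2: smallest deg-1 vertex = 6, p_2 = 1. Add edge {1,6}. Now deg[6]=0, deg[1]=1.
Step 3: smallest deg-1 vertex = 1, p_3 = 4. Add edge {1,4}. Now deg[1]=0, deg[4]=2.
Step 4: smallest deg-1 vertex = 7, p_4 = 3. Add edge {3,7}. Now deg[7]=0, deg[3]=1.
Step 5: smallest deg-1 vertex = 3, p_5 = 10. Add edge {3,10}. Now deg[3]=0, deg[10]=1.
Step 6: smallest deg-1 vertex = 8, p_6 = 9. Add edge {8,9}. Now deg[8]=0, deg[9]=1.
Step 7: smallest deg-1 vertex = 9, p_7 = 2. Add edge {2,9}. Now deg[9]=0, deg[2]=1.
Step 8: smallest deg-1 vertex = 2, p_8 = 4. Add edge {2,4}. Now deg[2]=0, deg[4]=1.
Final: two remaining deg-1 vertices are 4, 10. Add edge {4,10}.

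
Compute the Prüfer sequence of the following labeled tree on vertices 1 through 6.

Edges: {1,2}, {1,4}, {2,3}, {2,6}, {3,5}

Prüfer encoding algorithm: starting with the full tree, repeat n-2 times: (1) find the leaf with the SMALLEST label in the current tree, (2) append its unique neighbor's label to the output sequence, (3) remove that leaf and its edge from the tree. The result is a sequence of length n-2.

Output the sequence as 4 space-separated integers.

Step 1: leaves = {4,5,6}. Remove smallest leaf 4, emit neighbor 1.
Step 2: leaves = {1,5,6}. Remove smallest leaf 1, emit neighbor 2.
Step 3: leaves = {5,6}. Remove smallest leaf 5, emit neighbor 3.
Step 4: leaves = {3,6}. Remove smallest leaf 3, emit neighbor 2.
Done: 2 vertices remain (2, 6). Sequence = [1 2 3 2]

Answer: 1 2 3 2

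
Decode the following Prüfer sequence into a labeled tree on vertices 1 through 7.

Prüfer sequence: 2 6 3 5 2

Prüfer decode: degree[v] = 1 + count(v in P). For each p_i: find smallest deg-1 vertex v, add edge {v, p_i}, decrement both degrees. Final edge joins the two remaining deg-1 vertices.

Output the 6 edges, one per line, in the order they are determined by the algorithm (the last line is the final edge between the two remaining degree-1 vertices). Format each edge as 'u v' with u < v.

Answer: 1 2
4 6
3 6
3 5
2 5
2 7

Derivation:
Initial degrees: {1:1, 2:3, 3:2, 4:1, 5:2, 6:2, 7:1}
Step 1: smallest deg-1 vertex = 1, p_1 = 2. Add edge {1,2}. Now deg[1]=0, deg[2]=2.
Step 2: smallest deg-1 vertex = 4, p_2 = 6. Add edge {4,6}. Now deg[4]=0, deg[6]=1.
Step 3: smallest deg-1 vertex = 6, p_3 = 3. Add edge {3,6}. Now deg[6]=0, deg[3]=1.
Step 4: smallest deg-1 vertex = 3, p_4 = 5. Add edge {3,5}. Now deg[3]=0, deg[5]=1.
Step 5: smallest deg-1 vertex = 5, p_5 = 2. Add edge {2,5}. Now deg[5]=0, deg[2]=1.
Final: two remaining deg-1 vertices are 2, 7. Add edge {2,7}.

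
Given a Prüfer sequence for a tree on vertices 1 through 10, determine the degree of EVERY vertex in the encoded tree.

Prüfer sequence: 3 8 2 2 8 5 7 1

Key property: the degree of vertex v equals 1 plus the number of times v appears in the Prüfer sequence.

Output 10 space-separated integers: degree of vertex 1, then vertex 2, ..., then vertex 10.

p_1 = 3: count[3] becomes 1
p_2 = 8: count[8] becomes 1
p_3 = 2: count[2] becomes 1
p_4 = 2: count[2] becomes 2
p_5 = 8: count[8] becomes 2
p_6 = 5: count[5] becomes 1
p_7 = 7: count[7] becomes 1
p_8 = 1: count[1] becomes 1
Degrees (1 + count): deg[1]=1+1=2, deg[2]=1+2=3, deg[3]=1+1=2, deg[4]=1+0=1, deg[5]=1+1=2, deg[6]=1+0=1, deg[7]=1+1=2, deg[8]=1+2=3, deg[9]=1+0=1, deg[10]=1+0=1

Answer: 2 3 2 1 2 1 2 3 1 1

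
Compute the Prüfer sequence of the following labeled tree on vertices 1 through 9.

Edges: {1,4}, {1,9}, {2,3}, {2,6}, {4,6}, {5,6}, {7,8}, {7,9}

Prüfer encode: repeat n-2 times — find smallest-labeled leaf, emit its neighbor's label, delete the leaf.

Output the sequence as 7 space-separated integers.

Step 1: leaves = {3,5,8}. Remove smallest leaf 3, emit neighbor 2.
Step 2: leaves = {2,5,8}. Remove smallest leaf 2, emit neighbor 6.
Step 3: leaves = {5,8}. Remove smallest leaf 5, emit neighbor 6.
Step 4: leaves = {6,8}. Remove smallest leaf 6, emit neighbor 4.
Step 5: leaves = {4,8}. Remove smallest leaf 4, emit neighbor 1.
Step 6: leaves = {1,8}. Remove smallest leaf 1, emit neighbor 9.
Step 7: leaves = {8,9}. Remove smallest leaf 8, emit neighbor 7.
Done: 2 vertices remain (7, 9). Sequence = [2 6 6 4 1 9 7]

Answer: 2 6 6 4 1 9 7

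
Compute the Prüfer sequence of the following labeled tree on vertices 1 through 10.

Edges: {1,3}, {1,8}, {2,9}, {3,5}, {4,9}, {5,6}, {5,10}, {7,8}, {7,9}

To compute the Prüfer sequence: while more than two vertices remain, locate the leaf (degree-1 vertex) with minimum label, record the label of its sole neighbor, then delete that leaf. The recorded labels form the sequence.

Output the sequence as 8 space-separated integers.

Step 1: leaves = {2,4,6,10}. Remove smallest leaf 2, emit neighbor 9.
Step 2: leaves = {4,6,10}. Remove smallest leaf 4, emit neighbor 9.
Step 3: leaves = {6,9,10}. Remove smallest leaf 6, emit neighbor 5.
Step 4: leaves = {9,10}. Remove smallest leaf 9, emit neighbor 7.
Step 5: leaves = {7,10}. Remove smallest leaf 7, emit neighbor 8.
Step 6: leaves = {8,10}. Remove smallest leaf 8, emit neighbor 1.
Step 7: leaves = {1,10}. Remove smallest leaf 1, emit neighbor 3.
Step 8: leaves = {3,10}. Remove smallest leaf 3, emit neighbor 5.
Done: 2 vertices remain (5, 10). Sequence = [9 9 5 7 8 1 3 5]

Answer: 9 9 5 7 8 1 3 5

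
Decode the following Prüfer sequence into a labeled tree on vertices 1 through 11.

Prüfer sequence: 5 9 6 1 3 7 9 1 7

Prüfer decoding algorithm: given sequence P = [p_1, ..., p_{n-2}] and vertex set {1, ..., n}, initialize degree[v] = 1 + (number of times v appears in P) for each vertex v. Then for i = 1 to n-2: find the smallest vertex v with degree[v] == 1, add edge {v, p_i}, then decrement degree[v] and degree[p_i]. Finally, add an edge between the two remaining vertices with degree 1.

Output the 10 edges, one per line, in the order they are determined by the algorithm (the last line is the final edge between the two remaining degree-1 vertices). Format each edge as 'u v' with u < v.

Answer: 2 5
4 9
5 6
1 6
3 8
3 7
9 10
1 9
1 7
7 11

Derivation:
Initial degrees: {1:3, 2:1, 3:2, 4:1, 5:2, 6:2, 7:3, 8:1, 9:3, 10:1, 11:1}
Step 1: smallest deg-1 vertex = 2, p_1 = 5. Add edge {2,5}. Now deg[2]=0, deg[5]=1.
Step 2: smallest deg-1 vertex = 4, p_2 = 9. Add edge {4,9}. Now deg[4]=0, deg[9]=2.
Step 3: smallest deg-1 vertex = 5, p_3 = 6. Add edge {5,6}. Now deg[5]=0, deg[6]=1.
Step 4: smallest deg-1 vertex = 6, p_4 = 1. Add edge {1,6}. Now deg[6]=0, deg[1]=2.
Step 5: smallest deg-1 vertex = 8, p_5 = 3. Add edge {3,8}. Now deg[8]=0, deg[3]=1.
Step 6: smallest deg-1 vertex = 3, p_6 = 7. Add edge {3,7}. Now deg[3]=0, deg[7]=2.
Step 7: smallest deg-1 vertex = 10, p_7 = 9. Add edge {9,10}. Now deg[10]=0, deg[9]=1.
Step 8: smallest deg-1 vertex = 9, p_8 = 1. Add edge {1,9}. Now deg[9]=0, deg[1]=1.
Step 9: smallest deg-1 vertex = 1, p_9 = 7. Add edge {1,7}. Now deg[1]=0, deg[7]=1.
Final: two remaining deg-1 vertices are 7, 11. Add edge {7,11}.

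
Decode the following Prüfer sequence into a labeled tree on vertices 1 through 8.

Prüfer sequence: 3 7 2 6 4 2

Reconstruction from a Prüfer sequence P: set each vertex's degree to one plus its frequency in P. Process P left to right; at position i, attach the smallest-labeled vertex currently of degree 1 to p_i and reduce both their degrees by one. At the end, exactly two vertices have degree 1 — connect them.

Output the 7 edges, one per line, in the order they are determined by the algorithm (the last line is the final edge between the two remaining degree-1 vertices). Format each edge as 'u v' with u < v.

Answer: 1 3
3 7
2 5
6 7
4 6
2 4
2 8

Derivation:
Initial degrees: {1:1, 2:3, 3:2, 4:2, 5:1, 6:2, 7:2, 8:1}
Step 1: smallest deg-1 vertex = 1, p_1 = 3. Add edge {1,3}. Now deg[1]=0, deg[3]=1.
Step 2: smallest deg-1 vertex = 3, p_2 = 7. Add edge {3,7}. Now deg[3]=0, deg[7]=1.
Step 3: smallest deg-1 vertex = 5, p_3 = 2. Add edge {2,5}. Now deg[5]=0, deg[2]=2.
Step 4: smallest deg-1 vertex = 7, p_4 = 6. Add edge {6,7}. Now deg[7]=0, deg[6]=1.
Step 5: smallest deg-1 vertex = 6, p_5 = 4. Add edge {4,6}. Now deg[6]=0, deg[4]=1.
Step 6: smallest deg-1 vertex = 4, p_6 = 2. Add edge {2,4}. Now deg[4]=0, deg[2]=1.
Final: two remaining deg-1 vertices are 2, 8. Add edge {2,8}.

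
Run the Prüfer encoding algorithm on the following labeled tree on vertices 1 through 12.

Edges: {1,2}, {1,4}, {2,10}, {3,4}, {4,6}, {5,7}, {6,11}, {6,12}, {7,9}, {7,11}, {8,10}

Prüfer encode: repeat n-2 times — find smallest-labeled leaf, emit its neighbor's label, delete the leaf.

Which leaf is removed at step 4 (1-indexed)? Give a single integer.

Step 1: current leaves = {3,5,8,9,12}. Remove leaf 3 (neighbor: 4).
Step 2: current leaves = {5,8,9,12}. Remove leaf 5 (neighbor: 7).
Step 3: current leaves = {8,9,12}. Remove leaf 8 (neighbor: 10).
Step 4: current leaves = {9,10,12}. Remove leaf 9 (neighbor: 7).

Answer: 9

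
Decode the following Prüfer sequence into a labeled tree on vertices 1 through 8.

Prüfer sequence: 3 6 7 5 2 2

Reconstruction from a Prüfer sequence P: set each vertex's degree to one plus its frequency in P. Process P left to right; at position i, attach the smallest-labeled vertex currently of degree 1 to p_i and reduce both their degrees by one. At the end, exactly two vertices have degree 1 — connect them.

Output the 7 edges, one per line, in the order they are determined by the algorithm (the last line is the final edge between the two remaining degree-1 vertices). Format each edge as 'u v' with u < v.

Initial degrees: {1:1, 2:3, 3:2, 4:1, 5:2, 6:2, 7:2, 8:1}
Step 1: smallest deg-1 vertex = 1, p_1 = 3. Add edge {1,3}. Now deg[1]=0, deg[3]=1.
Step 2: smallest deg-1 vertex = 3, p_2 = 6. Add edge {3,6}. Now deg[3]=0, deg[6]=1.
Step 3: smallest deg-1 vertex = 4, p_3 = 7. Add edge {4,7}. Now deg[4]=0, deg[7]=1.
Step 4: smallest deg-1 vertex = 6, p_4 = 5. Add edge {5,6}. Now deg[6]=0, deg[5]=1.
Step 5: smallest deg-1 vertex = 5, p_5 = 2. Add edge {2,5}. Now deg[5]=0, deg[2]=2.
Step 6: smallest deg-1 vertex = 7, p_6 = 2. Add edge {2,7}. Now deg[7]=0, deg[2]=1.
Final: two remaining deg-1 vertices are 2, 8. Add edge {2,8}.

Answer: 1 3
3 6
4 7
5 6
2 5
2 7
2 8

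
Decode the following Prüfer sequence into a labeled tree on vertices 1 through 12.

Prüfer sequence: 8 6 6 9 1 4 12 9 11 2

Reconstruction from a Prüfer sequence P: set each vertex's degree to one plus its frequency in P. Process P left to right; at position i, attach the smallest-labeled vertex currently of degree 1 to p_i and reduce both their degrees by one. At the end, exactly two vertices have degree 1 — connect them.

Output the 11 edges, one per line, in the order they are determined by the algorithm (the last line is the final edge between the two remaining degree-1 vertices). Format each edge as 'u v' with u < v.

Answer: 3 8
5 6
6 7
6 9
1 8
1 4
4 12
9 10
9 11
2 11
2 12

Derivation:
Initial degrees: {1:2, 2:2, 3:1, 4:2, 5:1, 6:3, 7:1, 8:2, 9:3, 10:1, 11:2, 12:2}
Step 1: smallest deg-1 vertex = 3, p_1 = 8. Add edge {3,8}. Now deg[3]=0, deg[8]=1.
Step 2: smallest deg-1 vertex = 5, p_2 = 6. Add edge {5,6}. Now deg[5]=0, deg[6]=2.
Step 3: smallest deg-1 vertex = 7, p_3 = 6. Add edge {6,7}. Now deg[7]=0, deg[6]=1.
Step 4: smallest deg-1 vertex = 6, p_4 = 9. Add edge {6,9}. Now deg[6]=0, deg[9]=2.
Step 5: smallest deg-1 vertex = 8, p_5 = 1. Add edge {1,8}. Now deg[8]=0, deg[1]=1.
Step 6: smallest deg-1 vertex = 1, p_6 = 4. Add edge {1,4}. Now deg[1]=0, deg[4]=1.
Step 7: smallest deg-1 vertex = 4, p_7 = 12. Add edge {4,12}. Now deg[4]=0, deg[12]=1.
Step 8: smallest deg-1 vertex = 10, p_8 = 9. Add edge {9,10}. Now deg[10]=0, deg[9]=1.
Step 9: smallest deg-1 vertex = 9, p_9 = 11. Add edge {9,11}. Now deg[9]=0, deg[11]=1.
Step 10: smallest deg-1 vertex = 11, p_10 = 2. Add edge {2,11}. Now deg[11]=0, deg[2]=1.
Final: two remaining deg-1 vertices are 2, 12. Add edge {2,12}.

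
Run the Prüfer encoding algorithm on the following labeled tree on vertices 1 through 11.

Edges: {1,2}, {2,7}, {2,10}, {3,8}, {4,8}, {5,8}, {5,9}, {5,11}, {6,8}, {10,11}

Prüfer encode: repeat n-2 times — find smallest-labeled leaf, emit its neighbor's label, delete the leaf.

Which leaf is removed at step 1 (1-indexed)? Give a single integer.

Step 1: current leaves = {1,3,4,6,7,9}. Remove leaf 1 (neighbor: 2).

Answer: 1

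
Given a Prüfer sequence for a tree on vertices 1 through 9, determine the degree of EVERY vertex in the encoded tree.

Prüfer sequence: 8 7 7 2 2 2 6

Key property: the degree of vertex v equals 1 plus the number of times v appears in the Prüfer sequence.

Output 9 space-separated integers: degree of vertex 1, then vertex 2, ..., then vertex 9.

p_1 = 8: count[8] becomes 1
p_2 = 7: count[7] becomes 1
p_3 = 7: count[7] becomes 2
p_4 = 2: count[2] becomes 1
p_5 = 2: count[2] becomes 2
p_6 = 2: count[2] becomes 3
p_7 = 6: count[6] becomes 1
Degrees (1 + count): deg[1]=1+0=1, deg[2]=1+3=4, deg[3]=1+0=1, deg[4]=1+0=1, deg[5]=1+0=1, deg[6]=1+1=2, deg[7]=1+2=3, deg[8]=1+1=2, deg[9]=1+0=1

Answer: 1 4 1 1 1 2 3 2 1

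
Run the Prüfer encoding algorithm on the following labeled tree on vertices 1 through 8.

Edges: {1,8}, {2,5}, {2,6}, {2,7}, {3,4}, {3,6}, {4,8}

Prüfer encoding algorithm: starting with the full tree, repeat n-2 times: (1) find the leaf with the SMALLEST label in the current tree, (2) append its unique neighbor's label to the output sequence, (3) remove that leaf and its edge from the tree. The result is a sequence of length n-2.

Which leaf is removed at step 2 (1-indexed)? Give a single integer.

Step 1: current leaves = {1,5,7}. Remove leaf 1 (neighbor: 8).
Step 2: current leaves = {5,7,8}. Remove leaf 5 (neighbor: 2).

Answer: 5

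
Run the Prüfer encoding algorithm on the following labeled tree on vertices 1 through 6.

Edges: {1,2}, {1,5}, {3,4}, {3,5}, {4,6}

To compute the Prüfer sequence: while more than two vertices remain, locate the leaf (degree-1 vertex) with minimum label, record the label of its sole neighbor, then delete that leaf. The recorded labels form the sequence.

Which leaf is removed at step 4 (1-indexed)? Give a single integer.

Answer: 3

Derivation:
Step 1: current leaves = {2,6}. Remove leaf 2 (neighbor: 1).
Step 2: current leaves = {1,6}. Remove leaf 1 (neighbor: 5).
Step 3: current leaves = {5,6}. Remove leaf 5 (neighbor: 3).
Step 4: current leaves = {3,6}. Remove leaf 3 (neighbor: 4).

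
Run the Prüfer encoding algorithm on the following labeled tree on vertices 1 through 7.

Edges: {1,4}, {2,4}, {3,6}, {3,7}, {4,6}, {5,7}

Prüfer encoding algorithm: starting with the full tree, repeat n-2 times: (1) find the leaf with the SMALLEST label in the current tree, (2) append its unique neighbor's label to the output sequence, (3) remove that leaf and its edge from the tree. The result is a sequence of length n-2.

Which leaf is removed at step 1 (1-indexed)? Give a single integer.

Step 1: current leaves = {1,2,5}. Remove leaf 1 (neighbor: 4).

Answer: 1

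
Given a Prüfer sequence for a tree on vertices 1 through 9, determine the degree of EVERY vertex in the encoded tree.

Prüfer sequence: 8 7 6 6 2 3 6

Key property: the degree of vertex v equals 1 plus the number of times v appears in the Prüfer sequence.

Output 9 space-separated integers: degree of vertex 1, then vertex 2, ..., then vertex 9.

p_1 = 8: count[8] becomes 1
p_2 = 7: count[7] becomes 1
p_3 = 6: count[6] becomes 1
p_4 = 6: count[6] becomes 2
p_5 = 2: count[2] becomes 1
p_6 = 3: count[3] becomes 1
p_7 = 6: count[6] becomes 3
Degrees (1 + count): deg[1]=1+0=1, deg[2]=1+1=2, deg[3]=1+1=2, deg[4]=1+0=1, deg[5]=1+0=1, deg[6]=1+3=4, deg[7]=1+1=2, deg[8]=1+1=2, deg[9]=1+0=1

Answer: 1 2 2 1 1 4 2 2 1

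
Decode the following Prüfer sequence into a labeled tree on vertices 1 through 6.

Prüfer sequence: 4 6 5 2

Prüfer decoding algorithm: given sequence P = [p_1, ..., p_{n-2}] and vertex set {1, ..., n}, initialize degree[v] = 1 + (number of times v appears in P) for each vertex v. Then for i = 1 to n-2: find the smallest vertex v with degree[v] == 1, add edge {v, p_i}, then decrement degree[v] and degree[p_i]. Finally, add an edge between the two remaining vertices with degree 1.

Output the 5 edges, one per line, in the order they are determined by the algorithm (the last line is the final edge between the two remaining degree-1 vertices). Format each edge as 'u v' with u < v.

Answer: 1 4
3 6
4 5
2 5
2 6

Derivation:
Initial degrees: {1:1, 2:2, 3:1, 4:2, 5:2, 6:2}
Step 1: smallest deg-1 vertex = 1, p_1 = 4. Add edge {1,4}. Now deg[1]=0, deg[4]=1.
Step 2: smallest deg-1 vertex = 3, p_2 = 6. Add edge {3,6}. Now deg[3]=0, deg[6]=1.
Step 3: smallest deg-1 vertex = 4, p_3 = 5. Add edge {4,5}. Now deg[4]=0, deg[5]=1.
Step 4: smallest deg-1 vertex = 5, p_4 = 2. Add edge {2,5}. Now deg[5]=0, deg[2]=1.
Final: two remaining deg-1 vertices are 2, 6. Add edge {2,6}.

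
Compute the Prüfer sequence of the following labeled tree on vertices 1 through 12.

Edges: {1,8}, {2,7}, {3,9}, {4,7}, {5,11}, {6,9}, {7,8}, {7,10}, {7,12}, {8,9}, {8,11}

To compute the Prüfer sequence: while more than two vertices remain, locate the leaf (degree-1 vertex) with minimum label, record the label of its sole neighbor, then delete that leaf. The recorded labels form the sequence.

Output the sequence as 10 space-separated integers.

Step 1: leaves = {1,2,3,4,5,6,10,12}. Remove smallest leaf 1, emit neighbor 8.
Step 2: leaves = {2,3,4,5,6,10,12}. Remove smallest leaf 2, emit neighbor 7.
Step 3: leaves = {3,4,5,6,10,12}. Remove smallest leaf 3, emit neighbor 9.
Step 4: leaves = {4,5,6,10,12}. Remove smallest leaf 4, emit neighbor 7.
Step 5: leaves = {5,6,10,12}. Remove smallest leaf 5, emit neighbor 11.
Step 6: leaves = {6,10,11,12}. Remove smallest leaf 6, emit neighbor 9.
Step 7: leaves = {9,10,11,12}. Remove smallest leaf 9, emit neighbor 8.
Step 8: leaves = {10,11,12}. Remove smallest leaf 10, emit neighbor 7.
Step 9: leaves = {11,12}. Remove smallest leaf 11, emit neighbor 8.
Step 10: leaves = {8,12}. Remove smallest leaf 8, emit neighbor 7.
Done: 2 vertices remain (7, 12). Sequence = [8 7 9 7 11 9 8 7 8 7]

Answer: 8 7 9 7 11 9 8 7 8 7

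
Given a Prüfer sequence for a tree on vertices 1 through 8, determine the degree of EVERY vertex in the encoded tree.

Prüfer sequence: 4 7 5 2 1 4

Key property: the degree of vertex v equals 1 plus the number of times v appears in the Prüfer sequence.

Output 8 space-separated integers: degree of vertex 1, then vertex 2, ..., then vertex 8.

p_1 = 4: count[4] becomes 1
p_2 = 7: count[7] becomes 1
p_3 = 5: count[5] becomes 1
p_4 = 2: count[2] becomes 1
p_5 = 1: count[1] becomes 1
p_6 = 4: count[4] becomes 2
Degrees (1 + count): deg[1]=1+1=2, deg[2]=1+1=2, deg[3]=1+0=1, deg[4]=1+2=3, deg[5]=1+1=2, deg[6]=1+0=1, deg[7]=1+1=2, deg[8]=1+0=1

Answer: 2 2 1 3 2 1 2 1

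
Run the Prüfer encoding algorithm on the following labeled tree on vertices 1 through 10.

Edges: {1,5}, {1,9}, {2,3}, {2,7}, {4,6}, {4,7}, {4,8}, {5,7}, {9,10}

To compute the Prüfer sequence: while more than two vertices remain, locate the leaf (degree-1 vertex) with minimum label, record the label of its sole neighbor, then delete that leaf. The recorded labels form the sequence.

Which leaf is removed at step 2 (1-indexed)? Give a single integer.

Step 1: current leaves = {3,6,8,10}. Remove leaf 3 (neighbor: 2).
Step 2: current leaves = {2,6,8,10}. Remove leaf 2 (neighbor: 7).

Answer: 2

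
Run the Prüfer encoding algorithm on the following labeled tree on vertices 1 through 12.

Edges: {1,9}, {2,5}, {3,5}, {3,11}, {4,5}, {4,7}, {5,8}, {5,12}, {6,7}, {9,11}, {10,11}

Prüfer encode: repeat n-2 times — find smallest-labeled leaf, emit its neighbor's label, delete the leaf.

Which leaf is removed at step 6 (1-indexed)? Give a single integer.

Answer: 8

Derivation:
Step 1: current leaves = {1,2,6,8,10,12}. Remove leaf 1 (neighbor: 9).
Step 2: current leaves = {2,6,8,9,10,12}. Remove leaf 2 (neighbor: 5).
Step 3: current leaves = {6,8,9,10,12}. Remove leaf 6 (neighbor: 7).
Step 4: current leaves = {7,8,9,10,12}. Remove leaf 7 (neighbor: 4).
Step 5: current leaves = {4,8,9,10,12}. Remove leaf 4 (neighbor: 5).
Step 6: current leaves = {8,9,10,12}. Remove leaf 8 (neighbor: 5).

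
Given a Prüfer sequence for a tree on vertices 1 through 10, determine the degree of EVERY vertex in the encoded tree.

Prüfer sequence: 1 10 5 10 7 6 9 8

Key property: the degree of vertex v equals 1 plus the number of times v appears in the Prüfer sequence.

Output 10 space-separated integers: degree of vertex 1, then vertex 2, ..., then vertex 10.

p_1 = 1: count[1] becomes 1
p_2 = 10: count[10] becomes 1
p_3 = 5: count[5] becomes 1
p_4 = 10: count[10] becomes 2
p_5 = 7: count[7] becomes 1
p_6 = 6: count[6] becomes 1
p_7 = 9: count[9] becomes 1
p_8 = 8: count[8] becomes 1
Degrees (1 + count): deg[1]=1+1=2, deg[2]=1+0=1, deg[3]=1+0=1, deg[4]=1+0=1, deg[5]=1+1=2, deg[6]=1+1=2, deg[7]=1+1=2, deg[8]=1+1=2, deg[9]=1+1=2, deg[10]=1+2=3

Answer: 2 1 1 1 2 2 2 2 2 3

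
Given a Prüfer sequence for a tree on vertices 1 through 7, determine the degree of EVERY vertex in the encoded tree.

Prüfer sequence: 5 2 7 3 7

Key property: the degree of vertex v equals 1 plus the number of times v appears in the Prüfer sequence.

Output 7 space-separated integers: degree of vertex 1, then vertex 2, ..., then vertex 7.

Answer: 1 2 2 1 2 1 3

Derivation:
p_1 = 5: count[5] becomes 1
p_2 = 2: count[2] becomes 1
p_3 = 7: count[7] becomes 1
p_4 = 3: count[3] becomes 1
p_5 = 7: count[7] becomes 2
Degrees (1 + count): deg[1]=1+0=1, deg[2]=1+1=2, deg[3]=1+1=2, deg[4]=1+0=1, deg[5]=1+1=2, deg[6]=1+0=1, deg[7]=1+2=3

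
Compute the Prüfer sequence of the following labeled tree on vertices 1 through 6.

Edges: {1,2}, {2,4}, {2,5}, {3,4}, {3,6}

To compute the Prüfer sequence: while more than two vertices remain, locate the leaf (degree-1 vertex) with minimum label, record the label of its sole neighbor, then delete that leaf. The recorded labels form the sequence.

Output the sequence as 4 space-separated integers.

Answer: 2 2 4 3

Derivation:
Step 1: leaves = {1,5,6}. Remove smallest leaf 1, emit neighbor 2.
Step 2: leaves = {5,6}. Remove smallest leaf 5, emit neighbor 2.
Step 3: leaves = {2,6}. Remove smallest leaf 2, emit neighbor 4.
Step 4: leaves = {4,6}. Remove smallest leaf 4, emit neighbor 3.
Done: 2 vertices remain (3, 6). Sequence = [2 2 4 3]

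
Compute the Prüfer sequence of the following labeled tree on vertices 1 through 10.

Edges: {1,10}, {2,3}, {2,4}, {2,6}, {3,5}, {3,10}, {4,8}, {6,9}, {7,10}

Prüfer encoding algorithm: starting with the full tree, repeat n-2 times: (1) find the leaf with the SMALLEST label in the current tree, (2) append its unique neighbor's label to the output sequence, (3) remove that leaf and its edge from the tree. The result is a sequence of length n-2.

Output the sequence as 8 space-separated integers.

Step 1: leaves = {1,5,7,8,9}. Remove smallest leaf 1, emit neighbor 10.
Step 2: leaves = {5,7,8,9}. Remove smallest leaf 5, emit neighbor 3.
Step 3: leaves = {7,8,9}. Remove smallest leaf 7, emit neighbor 10.
Step 4: leaves = {8,9,10}. Remove smallest leaf 8, emit neighbor 4.
Step 5: leaves = {4,9,10}. Remove smallest leaf 4, emit neighbor 2.
Step 6: leaves = {9,10}. Remove smallest leaf 9, emit neighbor 6.
Step 7: leaves = {6,10}. Remove smallest leaf 6, emit neighbor 2.
Step 8: leaves = {2,10}. Remove smallest leaf 2, emit neighbor 3.
Done: 2 vertices remain (3, 10). Sequence = [10 3 10 4 2 6 2 3]

Answer: 10 3 10 4 2 6 2 3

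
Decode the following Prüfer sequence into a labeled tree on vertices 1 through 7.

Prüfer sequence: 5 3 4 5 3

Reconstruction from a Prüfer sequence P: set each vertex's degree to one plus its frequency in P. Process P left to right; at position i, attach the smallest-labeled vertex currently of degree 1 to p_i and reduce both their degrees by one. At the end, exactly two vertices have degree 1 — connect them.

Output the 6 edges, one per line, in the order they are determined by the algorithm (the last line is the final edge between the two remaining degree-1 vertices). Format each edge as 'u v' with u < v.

Initial degrees: {1:1, 2:1, 3:3, 4:2, 5:3, 6:1, 7:1}
Step 1: smallest deg-1 vertex = 1, p_1 = 5. Add edge {1,5}. Now deg[1]=0, deg[5]=2.
Step 2: smallest deg-1 vertex = 2, p_2 = 3. Add edge {2,3}. Now deg[2]=0, deg[3]=2.
Step 3: smallest deg-1 vertex = 6, p_3 = 4. Add edge {4,6}. Now deg[6]=0, deg[4]=1.
Step 4: smallest deg-1 vertex = 4, p_4 = 5. Add edge {4,5}. Now deg[4]=0, deg[5]=1.
Step 5: smallest deg-1 vertex = 5, p_5 = 3. Add edge {3,5}. Now deg[5]=0, deg[3]=1.
Final: two remaining deg-1 vertices are 3, 7. Add edge {3,7}.

Answer: 1 5
2 3
4 6
4 5
3 5
3 7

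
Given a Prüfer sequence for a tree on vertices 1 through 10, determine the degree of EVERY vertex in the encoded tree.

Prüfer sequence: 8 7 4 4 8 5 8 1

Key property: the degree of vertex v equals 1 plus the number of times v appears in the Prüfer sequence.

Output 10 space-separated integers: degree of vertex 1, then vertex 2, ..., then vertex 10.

Answer: 2 1 1 3 2 1 2 4 1 1

Derivation:
p_1 = 8: count[8] becomes 1
p_2 = 7: count[7] becomes 1
p_3 = 4: count[4] becomes 1
p_4 = 4: count[4] becomes 2
p_5 = 8: count[8] becomes 2
p_6 = 5: count[5] becomes 1
p_7 = 8: count[8] becomes 3
p_8 = 1: count[1] becomes 1
Degrees (1 + count): deg[1]=1+1=2, deg[2]=1+0=1, deg[3]=1+0=1, deg[4]=1+2=3, deg[5]=1+1=2, deg[6]=1+0=1, deg[7]=1+1=2, deg[8]=1+3=4, deg[9]=1+0=1, deg[10]=1+0=1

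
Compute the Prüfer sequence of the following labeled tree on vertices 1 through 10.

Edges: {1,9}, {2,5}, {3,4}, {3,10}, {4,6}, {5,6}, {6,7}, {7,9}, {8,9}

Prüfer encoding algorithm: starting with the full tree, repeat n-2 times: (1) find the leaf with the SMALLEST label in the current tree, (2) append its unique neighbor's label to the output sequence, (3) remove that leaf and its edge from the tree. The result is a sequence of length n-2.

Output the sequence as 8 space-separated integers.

Answer: 9 5 6 9 7 6 4 3

Derivation:
Step 1: leaves = {1,2,8,10}. Remove smallest leaf 1, emit neighbor 9.
Step 2: leaves = {2,8,10}. Remove smallest leaf 2, emit neighbor 5.
Step 3: leaves = {5,8,10}. Remove smallest leaf 5, emit neighbor 6.
Step 4: leaves = {8,10}. Remove smallest leaf 8, emit neighbor 9.
Step 5: leaves = {9,10}. Remove smallest leaf 9, emit neighbor 7.
Step 6: leaves = {7,10}. Remove smallest leaf 7, emit neighbor 6.
Step 7: leaves = {6,10}. Remove smallest leaf 6, emit neighbor 4.
Step 8: leaves = {4,10}. Remove smallest leaf 4, emit neighbor 3.
Done: 2 vertices remain (3, 10). Sequence = [9 5 6 9 7 6 4 3]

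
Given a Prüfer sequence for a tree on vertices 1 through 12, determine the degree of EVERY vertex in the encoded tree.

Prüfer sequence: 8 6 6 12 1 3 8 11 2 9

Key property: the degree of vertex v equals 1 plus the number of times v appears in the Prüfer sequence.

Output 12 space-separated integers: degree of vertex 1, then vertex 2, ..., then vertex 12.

p_1 = 8: count[8] becomes 1
p_2 = 6: count[6] becomes 1
p_3 = 6: count[6] becomes 2
p_4 = 12: count[12] becomes 1
p_5 = 1: count[1] becomes 1
p_6 = 3: count[3] becomes 1
p_7 = 8: count[8] becomes 2
p_8 = 11: count[11] becomes 1
p_9 = 2: count[2] becomes 1
p_10 = 9: count[9] becomes 1
Degrees (1 + count): deg[1]=1+1=2, deg[2]=1+1=2, deg[3]=1+1=2, deg[4]=1+0=1, deg[5]=1+0=1, deg[6]=1+2=3, deg[7]=1+0=1, deg[8]=1+2=3, deg[9]=1+1=2, deg[10]=1+0=1, deg[11]=1+1=2, deg[12]=1+1=2

Answer: 2 2 2 1 1 3 1 3 2 1 2 2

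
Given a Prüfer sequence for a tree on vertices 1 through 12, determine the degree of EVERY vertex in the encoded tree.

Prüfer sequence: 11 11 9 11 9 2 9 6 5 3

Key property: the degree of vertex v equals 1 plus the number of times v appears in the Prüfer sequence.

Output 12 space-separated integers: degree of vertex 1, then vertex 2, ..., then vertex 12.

p_1 = 11: count[11] becomes 1
p_2 = 11: count[11] becomes 2
p_3 = 9: count[9] becomes 1
p_4 = 11: count[11] becomes 3
p_5 = 9: count[9] becomes 2
p_6 = 2: count[2] becomes 1
p_7 = 9: count[9] becomes 3
p_8 = 6: count[6] becomes 1
p_9 = 5: count[5] becomes 1
p_10 = 3: count[3] becomes 1
Degrees (1 + count): deg[1]=1+0=1, deg[2]=1+1=2, deg[3]=1+1=2, deg[4]=1+0=1, deg[5]=1+1=2, deg[6]=1+1=2, deg[7]=1+0=1, deg[8]=1+0=1, deg[9]=1+3=4, deg[10]=1+0=1, deg[11]=1+3=4, deg[12]=1+0=1

Answer: 1 2 2 1 2 2 1 1 4 1 4 1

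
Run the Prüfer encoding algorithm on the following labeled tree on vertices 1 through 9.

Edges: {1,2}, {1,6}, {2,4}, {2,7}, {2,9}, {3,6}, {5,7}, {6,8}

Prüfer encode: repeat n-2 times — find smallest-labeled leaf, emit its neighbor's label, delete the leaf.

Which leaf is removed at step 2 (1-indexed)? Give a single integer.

Answer: 4

Derivation:
Step 1: current leaves = {3,4,5,8,9}. Remove leaf 3 (neighbor: 6).
Step 2: current leaves = {4,5,8,9}. Remove leaf 4 (neighbor: 2).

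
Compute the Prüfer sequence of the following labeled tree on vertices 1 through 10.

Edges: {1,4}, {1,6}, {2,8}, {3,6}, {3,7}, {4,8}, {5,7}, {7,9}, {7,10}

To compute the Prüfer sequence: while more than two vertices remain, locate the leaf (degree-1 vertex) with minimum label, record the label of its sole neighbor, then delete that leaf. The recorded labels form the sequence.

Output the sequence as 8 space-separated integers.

Answer: 8 7 4 1 6 3 7 7

Derivation:
Step 1: leaves = {2,5,9,10}. Remove smallest leaf 2, emit neighbor 8.
Step 2: leaves = {5,8,9,10}. Remove smallest leaf 5, emit neighbor 7.
Step 3: leaves = {8,9,10}. Remove smallest leaf 8, emit neighbor 4.
Step 4: leaves = {4,9,10}. Remove smallest leaf 4, emit neighbor 1.
Step 5: leaves = {1,9,10}. Remove smallest leaf 1, emit neighbor 6.
Step 6: leaves = {6,9,10}. Remove smallest leaf 6, emit neighbor 3.
Step 7: leaves = {3,9,10}. Remove smallest leaf 3, emit neighbor 7.
Step 8: leaves = {9,10}. Remove smallest leaf 9, emit neighbor 7.
Done: 2 vertices remain (7, 10). Sequence = [8 7 4 1 6 3 7 7]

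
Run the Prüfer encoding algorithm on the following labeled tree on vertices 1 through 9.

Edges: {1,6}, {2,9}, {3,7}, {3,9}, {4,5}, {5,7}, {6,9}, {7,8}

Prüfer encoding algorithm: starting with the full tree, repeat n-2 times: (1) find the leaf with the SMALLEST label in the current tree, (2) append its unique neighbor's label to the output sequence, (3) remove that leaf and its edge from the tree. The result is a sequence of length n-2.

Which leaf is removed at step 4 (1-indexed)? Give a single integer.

Answer: 5

Derivation:
Step 1: current leaves = {1,2,4,8}. Remove leaf 1 (neighbor: 6).
Step 2: current leaves = {2,4,6,8}. Remove leaf 2 (neighbor: 9).
Step 3: current leaves = {4,6,8}. Remove leaf 4 (neighbor: 5).
Step 4: current leaves = {5,6,8}. Remove leaf 5 (neighbor: 7).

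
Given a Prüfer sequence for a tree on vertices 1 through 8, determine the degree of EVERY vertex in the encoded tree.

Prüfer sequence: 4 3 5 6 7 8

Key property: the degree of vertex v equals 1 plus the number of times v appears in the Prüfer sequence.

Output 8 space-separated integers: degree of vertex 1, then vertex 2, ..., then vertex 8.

Answer: 1 1 2 2 2 2 2 2

Derivation:
p_1 = 4: count[4] becomes 1
p_2 = 3: count[3] becomes 1
p_3 = 5: count[5] becomes 1
p_4 = 6: count[6] becomes 1
p_5 = 7: count[7] becomes 1
p_6 = 8: count[8] becomes 1
Degrees (1 + count): deg[1]=1+0=1, deg[2]=1+0=1, deg[3]=1+1=2, deg[4]=1+1=2, deg[5]=1+1=2, deg[6]=1+1=2, deg[7]=1+1=2, deg[8]=1+1=2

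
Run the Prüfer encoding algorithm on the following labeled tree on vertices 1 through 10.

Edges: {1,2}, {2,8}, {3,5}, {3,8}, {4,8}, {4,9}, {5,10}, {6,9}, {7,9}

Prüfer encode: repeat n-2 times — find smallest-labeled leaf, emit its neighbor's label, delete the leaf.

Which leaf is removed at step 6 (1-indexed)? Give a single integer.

Step 1: current leaves = {1,6,7,10}. Remove leaf 1 (neighbor: 2).
Step 2: current leaves = {2,6,7,10}. Remove leaf 2 (neighbor: 8).
Step 3: current leaves = {6,7,10}. Remove leaf 6 (neighbor: 9).
Step 4: current leaves = {7,10}. Remove leaf 7 (neighbor: 9).
Step 5: current leaves = {9,10}. Remove leaf 9 (neighbor: 4).
Step 6: current leaves = {4,10}. Remove leaf 4 (neighbor: 8).

Answer: 4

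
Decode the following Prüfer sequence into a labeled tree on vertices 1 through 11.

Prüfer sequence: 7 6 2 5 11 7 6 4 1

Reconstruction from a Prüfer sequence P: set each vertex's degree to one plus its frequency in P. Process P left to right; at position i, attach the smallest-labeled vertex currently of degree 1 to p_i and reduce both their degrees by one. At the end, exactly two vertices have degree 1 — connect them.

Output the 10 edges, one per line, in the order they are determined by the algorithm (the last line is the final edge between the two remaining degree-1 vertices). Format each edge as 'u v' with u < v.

Initial degrees: {1:2, 2:2, 3:1, 4:2, 5:2, 6:3, 7:3, 8:1, 9:1, 10:1, 11:2}
Step 1: smallest deg-1 vertex = 3, p_1 = 7. Add edge {3,7}. Now deg[3]=0, deg[7]=2.
Step 2: smallest deg-1 vertex = 8, p_2 = 6. Add edge {6,8}. Now deg[8]=0, deg[6]=2.
Step 3: smallest deg-1 vertex = 9, p_3 = 2. Add edge {2,9}. Now deg[9]=0, deg[2]=1.
Step 4: smallest deg-1 vertex = 2, p_4 = 5. Add edge {2,5}. Now deg[2]=0, deg[5]=1.
Step 5: smallest deg-1 vertex = 5, p_5 = 11. Add edge {5,11}. Now deg[5]=0, deg[11]=1.
Step 6: smallest deg-1 vertex = 10, p_6 = 7. Add edge {7,10}. Now deg[10]=0, deg[7]=1.
Step 7: smallest deg-1 vertex = 7, p_7 = 6. Add edge {6,7}. Now deg[7]=0, deg[6]=1.
Step 8: smallest deg-1 vertex = 6, p_8 = 4. Add edge {4,6}. Now deg[6]=0, deg[4]=1.
Step 9: smallest deg-1 vertex = 4, p_9 = 1. Add edge {1,4}. Now deg[4]=0, deg[1]=1.
Final: two remaining deg-1 vertices are 1, 11. Add edge {1,11}.

Answer: 3 7
6 8
2 9
2 5
5 11
7 10
6 7
4 6
1 4
1 11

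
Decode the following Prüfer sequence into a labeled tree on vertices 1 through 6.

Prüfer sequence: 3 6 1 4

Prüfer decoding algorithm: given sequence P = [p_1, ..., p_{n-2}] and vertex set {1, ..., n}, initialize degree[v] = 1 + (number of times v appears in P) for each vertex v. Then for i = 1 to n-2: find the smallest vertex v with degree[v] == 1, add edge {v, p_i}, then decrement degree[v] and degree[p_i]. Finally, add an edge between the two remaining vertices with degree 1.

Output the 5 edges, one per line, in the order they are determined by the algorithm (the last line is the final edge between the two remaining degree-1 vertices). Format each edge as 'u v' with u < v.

Initial degrees: {1:2, 2:1, 3:2, 4:2, 5:1, 6:2}
Step 1: smallest deg-1 vertex = 2, p_1 = 3. Add edge {2,3}. Now deg[2]=0, deg[3]=1.
Step 2: smallest deg-1 vertex = 3, p_2 = 6. Add edge {3,6}. Now deg[3]=0, deg[6]=1.
Step 3: smallest deg-1 vertex = 5, p_3 = 1. Add edge {1,5}. Now deg[5]=0, deg[1]=1.
Step 4: smallest deg-1 vertex = 1, p_4 = 4. Add edge {1,4}. Now deg[1]=0, deg[4]=1.
Final: two remaining deg-1 vertices are 4, 6. Add edge {4,6}.

Answer: 2 3
3 6
1 5
1 4
4 6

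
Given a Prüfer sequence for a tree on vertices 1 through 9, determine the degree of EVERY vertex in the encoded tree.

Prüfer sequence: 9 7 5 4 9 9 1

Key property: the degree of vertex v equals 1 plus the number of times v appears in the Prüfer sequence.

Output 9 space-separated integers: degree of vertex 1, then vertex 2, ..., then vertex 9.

p_1 = 9: count[9] becomes 1
p_2 = 7: count[7] becomes 1
p_3 = 5: count[5] becomes 1
p_4 = 4: count[4] becomes 1
p_5 = 9: count[9] becomes 2
p_6 = 9: count[9] becomes 3
p_7 = 1: count[1] becomes 1
Degrees (1 + count): deg[1]=1+1=2, deg[2]=1+0=1, deg[3]=1+0=1, deg[4]=1+1=2, deg[5]=1+1=2, deg[6]=1+0=1, deg[7]=1+1=2, deg[8]=1+0=1, deg[9]=1+3=4

Answer: 2 1 1 2 2 1 2 1 4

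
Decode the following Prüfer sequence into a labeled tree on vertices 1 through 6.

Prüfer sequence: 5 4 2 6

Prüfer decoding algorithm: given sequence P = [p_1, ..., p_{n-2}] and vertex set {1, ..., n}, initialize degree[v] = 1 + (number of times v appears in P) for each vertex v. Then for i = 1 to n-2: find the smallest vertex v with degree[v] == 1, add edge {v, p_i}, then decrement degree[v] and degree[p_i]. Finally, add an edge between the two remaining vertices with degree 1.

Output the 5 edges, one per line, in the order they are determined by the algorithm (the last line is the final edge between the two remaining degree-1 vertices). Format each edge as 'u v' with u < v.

Initial degrees: {1:1, 2:2, 3:1, 4:2, 5:2, 6:2}
Step 1: smallest deg-1 vertex = 1, p_1 = 5. Add edge {1,5}. Now deg[1]=0, deg[5]=1.
Step 2: smallest deg-1 vertex = 3, p_2 = 4. Add edge {3,4}. Now deg[3]=0, deg[4]=1.
Step 3: smallest deg-1 vertex = 4, p_3 = 2. Add edge {2,4}. Now deg[4]=0, deg[2]=1.
Step 4: smallest deg-1 vertex = 2, p_4 = 6. Add edge {2,6}. Now deg[2]=0, deg[6]=1.
Final: two remaining deg-1 vertices are 5, 6. Add edge {5,6}.

Answer: 1 5
3 4
2 4
2 6
5 6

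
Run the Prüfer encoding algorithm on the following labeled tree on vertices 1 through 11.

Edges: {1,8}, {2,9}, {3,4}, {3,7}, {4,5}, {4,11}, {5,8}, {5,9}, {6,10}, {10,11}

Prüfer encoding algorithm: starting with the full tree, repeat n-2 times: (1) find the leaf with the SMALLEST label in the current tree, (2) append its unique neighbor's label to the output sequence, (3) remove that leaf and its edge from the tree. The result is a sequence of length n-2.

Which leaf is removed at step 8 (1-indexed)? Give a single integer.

Answer: 5

Derivation:
Step 1: current leaves = {1,2,6,7}. Remove leaf 1 (neighbor: 8).
Step 2: current leaves = {2,6,7,8}. Remove leaf 2 (neighbor: 9).
Step 3: current leaves = {6,7,8,9}. Remove leaf 6 (neighbor: 10).
Step 4: current leaves = {7,8,9,10}. Remove leaf 7 (neighbor: 3).
Step 5: current leaves = {3,8,9,10}. Remove leaf 3 (neighbor: 4).
Step 6: current leaves = {8,9,10}. Remove leaf 8 (neighbor: 5).
Step 7: current leaves = {9,10}. Remove leaf 9 (neighbor: 5).
Step 8: current leaves = {5,10}. Remove leaf 5 (neighbor: 4).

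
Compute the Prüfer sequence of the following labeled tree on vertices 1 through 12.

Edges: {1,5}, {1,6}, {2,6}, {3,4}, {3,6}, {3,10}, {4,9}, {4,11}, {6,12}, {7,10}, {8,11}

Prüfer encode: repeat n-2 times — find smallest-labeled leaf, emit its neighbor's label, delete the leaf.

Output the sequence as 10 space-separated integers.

Step 1: leaves = {2,5,7,8,9,12}. Remove smallest leaf 2, emit neighbor 6.
Step 2: leaves = {5,7,8,9,12}. Remove smallest leaf 5, emit neighbor 1.
Step 3: leaves = {1,7,8,9,12}. Remove smallest leaf 1, emit neighbor 6.
Step 4: leaves = {7,8,9,12}. Remove smallest leaf 7, emit neighbor 10.
Step 5: leaves = {8,9,10,12}. Remove smallest leaf 8, emit neighbor 11.
Step 6: leaves = {9,10,11,12}. Remove smallest leaf 9, emit neighbor 4.
Step 7: leaves = {10,11,12}. Remove smallest leaf 10, emit neighbor 3.
Step 8: leaves = {11,12}. Remove smallest leaf 11, emit neighbor 4.
Step 9: leaves = {4,12}. Remove smallest leaf 4, emit neighbor 3.
Step 10: leaves = {3,12}. Remove smallest leaf 3, emit neighbor 6.
Done: 2 vertices remain (6, 12). Sequence = [6 1 6 10 11 4 3 4 3 6]

Answer: 6 1 6 10 11 4 3 4 3 6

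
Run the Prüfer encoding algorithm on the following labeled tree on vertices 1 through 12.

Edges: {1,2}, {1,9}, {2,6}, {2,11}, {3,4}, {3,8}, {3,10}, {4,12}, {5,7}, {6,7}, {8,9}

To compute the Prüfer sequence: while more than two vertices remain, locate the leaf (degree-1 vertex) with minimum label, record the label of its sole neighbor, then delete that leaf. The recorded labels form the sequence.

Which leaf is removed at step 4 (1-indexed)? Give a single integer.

Answer: 10

Derivation:
Step 1: current leaves = {5,10,11,12}. Remove leaf 5 (neighbor: 7).
Step 2: current leaves = {7,10,11,12}. Remove leaf 7 (neighbor: 6).
Step 3: current leaves = {6,10,11,12}. Remove leaf 6 (neighbor: 2).
Step 4: current leaves = {10,11,12}. Remove leaf 10 (neighbor: 3).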